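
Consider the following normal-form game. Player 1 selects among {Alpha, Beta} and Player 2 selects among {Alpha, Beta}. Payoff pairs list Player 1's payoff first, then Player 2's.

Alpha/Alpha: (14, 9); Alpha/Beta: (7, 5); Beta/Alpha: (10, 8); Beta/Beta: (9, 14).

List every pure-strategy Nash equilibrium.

(Alpha, Alpha) and (Beta, Beta)

Find each player's best response to every opponent strategy; NE are the intersections.
Player 1's best responses — vs Alpha: Alpha (payoff 14); vs Beta: Beta (payoff 9).
Player 2's best responses — vs Alpha: Alpha (payoff 9); vs Beta: Beta (payoff 14).
Mutual best responses occur at (Alpha, Alpha) and (Beta, Beta); at each, neither player gains by switching.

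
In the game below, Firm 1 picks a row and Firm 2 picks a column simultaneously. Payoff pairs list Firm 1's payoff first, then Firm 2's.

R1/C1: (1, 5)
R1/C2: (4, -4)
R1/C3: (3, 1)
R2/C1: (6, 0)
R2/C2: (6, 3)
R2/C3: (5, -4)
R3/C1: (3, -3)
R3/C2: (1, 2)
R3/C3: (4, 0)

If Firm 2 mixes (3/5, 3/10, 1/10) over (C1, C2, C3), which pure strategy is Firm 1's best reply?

Firm 1's best reply maximizes expected payoff against the mix.
R1: (3/5)·1 + (3/10)·4 + (1/10)·3 = 21/10
R2: (3/5)·6 + (3/10)·6 + (1/10)·5 = 59/10
R3: (3/5)·3 + (3/10)·1 + (1/10)·4 = 5/2
Highest expected payoff is 59/10, from R2.

R2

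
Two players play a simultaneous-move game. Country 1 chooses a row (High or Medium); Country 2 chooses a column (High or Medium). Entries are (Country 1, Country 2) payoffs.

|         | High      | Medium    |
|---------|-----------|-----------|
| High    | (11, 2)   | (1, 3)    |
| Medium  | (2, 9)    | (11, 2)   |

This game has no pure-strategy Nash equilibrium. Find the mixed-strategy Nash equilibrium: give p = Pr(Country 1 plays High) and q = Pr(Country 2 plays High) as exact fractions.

Each player's mixing probability is pinned down by making the *other* player indifferent.
Country 2 indifferent between High and Medium: p·2 + (1−p)·9 = p·3 + (1−p)·2 ⟹ 9 + (-7)p = 2 + 1p ⟹ p = 7/8.
Country 1 indifferent between High and Medium: q·11 + (1−q)·1 = q·2 + (1−q)·11 ⟹ 1 + 10q = 11 + (-9)q ⟹ q = 10/19.

p = 7/8, q = 10/19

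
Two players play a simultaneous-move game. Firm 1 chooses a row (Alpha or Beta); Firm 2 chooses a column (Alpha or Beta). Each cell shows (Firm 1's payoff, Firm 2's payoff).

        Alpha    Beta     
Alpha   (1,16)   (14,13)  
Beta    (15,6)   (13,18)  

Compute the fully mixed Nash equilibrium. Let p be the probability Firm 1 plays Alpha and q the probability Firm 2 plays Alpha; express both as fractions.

p = 4/5, q = 1/15

In a mixed NE each player is indifferent between their pure strategies, so the opponent's mix sets the indifference.
Firm 2 indifferent between Alpha and Beta: p·16 + (1−p)·6 = p·13 + (1−p)·18 ⟹ 6 + 10p = 18 + (-5)p ⟹ p = 4/5.
Firm 1 indifferent between Alpha and Beta: q·1 + (1−q)·14 = q·15 + (1−q)·13 ⟹ 14 + (-13)q = 13 + 2q ⟹ q = 1/15.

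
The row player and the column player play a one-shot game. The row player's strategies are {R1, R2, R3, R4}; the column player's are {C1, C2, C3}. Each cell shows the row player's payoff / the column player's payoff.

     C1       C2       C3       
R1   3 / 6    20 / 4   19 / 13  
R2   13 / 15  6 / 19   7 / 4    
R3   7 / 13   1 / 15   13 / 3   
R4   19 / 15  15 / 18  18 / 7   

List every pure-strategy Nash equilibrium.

(R1, C3)

Check mutual best responses: a cell is a NE iff neither player can gain by unilaterally deviating.
The row player's best responses — vs C1: R4 (payoff 19); vs C2: R1 (payoff 20); vs C3: R1 (payoff 19).
The column player's best responses — vs R1: C3 (payoff 13); vs R2: C2 (payoff 19); vs R3: C2 (payoff 15); vs R4: C2 (payoff 18).
The only mutual best response is (R1, C3); neither player gains by switching there.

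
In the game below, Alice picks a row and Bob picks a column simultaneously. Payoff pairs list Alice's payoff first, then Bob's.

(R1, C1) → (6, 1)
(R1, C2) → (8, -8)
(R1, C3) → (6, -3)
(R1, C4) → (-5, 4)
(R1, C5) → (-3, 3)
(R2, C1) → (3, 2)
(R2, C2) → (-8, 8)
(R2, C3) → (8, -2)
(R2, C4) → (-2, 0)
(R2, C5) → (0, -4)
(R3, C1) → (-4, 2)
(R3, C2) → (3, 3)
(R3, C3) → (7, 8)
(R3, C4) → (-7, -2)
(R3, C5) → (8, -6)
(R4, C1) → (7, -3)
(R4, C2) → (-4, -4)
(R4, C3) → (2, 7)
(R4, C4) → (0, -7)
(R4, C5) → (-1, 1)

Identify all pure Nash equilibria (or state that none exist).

No pure-strategy Nash equilibrium

Find each player's best response to every opponent strategy; NE are the intersections.
Alice's best responses — vs C1: R4 (payoff 7); vs C2: R1 (payoff 8); vs C3: R2 (payoff 8); vs C4: R4 (payoff 0); vs C5: R3 (payoff 8).
Bob's best responses — vs R1: C4 (payoff 4); vs R2: C2 (payoff 8); vs R3: C3 (payoff 8); vs R4: C3 (payoff 7).
No cell has both players best-responding. For instance, Alice's best reply to C3 is R2, but against R2 Bob prefers C2 over C3.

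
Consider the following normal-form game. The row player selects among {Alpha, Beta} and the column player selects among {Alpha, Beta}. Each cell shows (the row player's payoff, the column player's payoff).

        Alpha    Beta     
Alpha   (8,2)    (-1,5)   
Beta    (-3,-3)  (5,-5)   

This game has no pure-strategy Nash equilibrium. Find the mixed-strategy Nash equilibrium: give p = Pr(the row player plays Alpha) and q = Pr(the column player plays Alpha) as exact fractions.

Each player's mixing probability is pinned down by making the *other* player indifferent.
The column player indifferent between Alpha and Beta: p·2 + (1−p)·(-3) = p·5 + (1−p)·(-5) ⟹ (-3) + 5p = (-5) + 10p ⟹ p = 2/5.
The row player indifferent between Alpha and Beta: q·8 + (1−q)·(-1) = q·(-3) + (1−q)·5 ⟹ (-1) + 9q = 5 + (-8)q ⟹ q = 6/17.

p = 2/5, q = 6/17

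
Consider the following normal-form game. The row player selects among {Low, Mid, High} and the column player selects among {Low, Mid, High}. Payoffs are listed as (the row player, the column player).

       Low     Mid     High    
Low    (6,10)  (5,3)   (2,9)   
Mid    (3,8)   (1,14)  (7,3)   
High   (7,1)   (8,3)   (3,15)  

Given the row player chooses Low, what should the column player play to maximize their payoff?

With the row player fixed at Low, the column player's payoffs are: Low → 10, Mid → 3, High → 9.
The maximum is 10, achieved by Low.

Low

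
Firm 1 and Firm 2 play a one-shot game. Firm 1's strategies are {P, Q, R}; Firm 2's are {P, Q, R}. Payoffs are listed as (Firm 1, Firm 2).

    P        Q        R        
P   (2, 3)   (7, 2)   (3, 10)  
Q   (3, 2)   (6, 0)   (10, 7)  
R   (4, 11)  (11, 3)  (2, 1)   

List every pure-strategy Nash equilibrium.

A profile is a Nash equilibrium when each player is best-responding to the other.
Firm 1's best responses — vs P: R (payoff 4); vs Q: R (payoff 11); vs R: Q (payoff 10).
Firm 2's best responses — vs P: R (payoff 10); vs Q: R (payoff 7); vs R: P (payoff 11).
Mutual best responses occur at (Q, R) and (R, P); at each, neither player gains by switching.

(Q, R) and (R, P)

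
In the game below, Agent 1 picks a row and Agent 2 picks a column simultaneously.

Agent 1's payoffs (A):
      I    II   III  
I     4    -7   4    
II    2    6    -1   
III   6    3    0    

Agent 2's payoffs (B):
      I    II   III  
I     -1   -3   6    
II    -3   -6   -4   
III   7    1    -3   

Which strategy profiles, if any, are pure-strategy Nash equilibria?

Check mutual best responses: a cell is a NE iff neither player can gain by unilaterally deviating.
Agent 1's best responses — vs I: III (payoff 6); vs II: II (payoff 6); vs III: I (payoff 4).
Agent 2's best responses — vs I: III (payoff 6); vs II: I (payoff -3); vs III: I (payoff 7).
Mutual best responses occur at (I, III) and (III, I); at each, neither player gains by switching.

(I, III) and (III, I)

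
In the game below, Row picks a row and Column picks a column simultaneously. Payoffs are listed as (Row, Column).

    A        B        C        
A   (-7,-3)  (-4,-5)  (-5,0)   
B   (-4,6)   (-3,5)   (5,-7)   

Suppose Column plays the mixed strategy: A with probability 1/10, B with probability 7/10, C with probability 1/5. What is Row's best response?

Row's best reply maximizes expected payoff against the mix.
A: (1/10)·(-7) + (7/10)·(-4) + (1/5)·(-5) = -9/2
B: (1/10)·(-4) + (7/10)·(-3) + (1/5)·5 = -3/2
Highest expected payoff is -3/2, from B.

B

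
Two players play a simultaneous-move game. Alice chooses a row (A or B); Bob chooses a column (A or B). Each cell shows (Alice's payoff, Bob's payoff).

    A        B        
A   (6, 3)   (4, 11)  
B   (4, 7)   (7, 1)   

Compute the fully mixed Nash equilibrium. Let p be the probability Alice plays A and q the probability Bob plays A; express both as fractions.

Each player's mixing probability is pinned down by making the *other* player indifferent.
Bob indifferent between A and B: p·3 + (1−p)·7 = p·11 + (1−p)·1 ⟹ 7 + (-4)p = 1 + 10p ⟹ p = 3/7.
Alice indifferent between A and B: q·6 + (1−q)·4 = q·4 + (1−q)·7 ⟹ 4 + 2q = 7 + (-3)q ⟹ q = 3/5.

p = 3/7, q = 3/5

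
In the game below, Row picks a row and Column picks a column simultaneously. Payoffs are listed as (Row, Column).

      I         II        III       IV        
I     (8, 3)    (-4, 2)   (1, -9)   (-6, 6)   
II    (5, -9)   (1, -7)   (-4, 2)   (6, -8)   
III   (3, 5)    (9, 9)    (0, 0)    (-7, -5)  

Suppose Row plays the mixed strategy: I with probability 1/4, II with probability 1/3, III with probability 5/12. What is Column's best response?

II

Compute Column's expected payoff from each pure strategy against the given mix.
I: (1/4)·3 + (1/3)·(-9) + (5/12)·5 = -1/6
II: (1/4)·2 + (1/3)·(-7) + (5/12)·9 = 23/12
III: (1/4)·(-9) + (1/3)·2 + (5/12)·0 = -19/12
IV: (1/4)·6 + (1/3)·(-8) + (5/12)·(-5) = -13/4
Highest expected payoff is 23/12, from II.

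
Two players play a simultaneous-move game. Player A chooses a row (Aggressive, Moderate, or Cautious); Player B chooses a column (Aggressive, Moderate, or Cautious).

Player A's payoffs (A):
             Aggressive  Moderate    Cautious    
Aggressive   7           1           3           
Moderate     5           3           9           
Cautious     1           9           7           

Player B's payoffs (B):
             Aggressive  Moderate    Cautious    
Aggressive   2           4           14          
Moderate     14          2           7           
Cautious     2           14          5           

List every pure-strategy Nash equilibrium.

(Cautious, Moderate)

A profile is a Nash equilibrium when each player is best-responding to the other.
Player A's best responses — vs Aggressive: Aggressive (payoff 7); vs Moderate: Cautious (payoff 9); vs Cautious: Moderate (payoff 9).
Player B's best responses — vs Aggressive: Cautious (payoff 14); vs Moderate: Aggressive (payoff 14); vs Cautious: Moderate (payoff 14).
The only mutual best response is (Cautious, Moderate); neither player gains by switching there.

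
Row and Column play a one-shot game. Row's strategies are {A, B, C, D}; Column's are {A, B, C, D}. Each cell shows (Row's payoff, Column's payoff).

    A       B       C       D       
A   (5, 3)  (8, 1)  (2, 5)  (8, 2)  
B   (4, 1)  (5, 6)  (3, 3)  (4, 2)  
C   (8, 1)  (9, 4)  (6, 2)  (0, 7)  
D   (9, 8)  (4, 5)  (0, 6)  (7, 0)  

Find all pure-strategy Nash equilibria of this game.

(D, A)

A profile is a Nash equilibrium when each player is best-responding to the other.
Row's best responses — vs A: D (payoff 9); vs B: C (payoff 9); vs C: C (payoff 6); vs D: A (payoff 8).
Column's best responses — vs A: C (payoff 5); vs B: B (payoff 6); vs C: D (payoff 7); vs D: A (payoff 8).
The only mutual best response is (D, A); neither player gains by switching there.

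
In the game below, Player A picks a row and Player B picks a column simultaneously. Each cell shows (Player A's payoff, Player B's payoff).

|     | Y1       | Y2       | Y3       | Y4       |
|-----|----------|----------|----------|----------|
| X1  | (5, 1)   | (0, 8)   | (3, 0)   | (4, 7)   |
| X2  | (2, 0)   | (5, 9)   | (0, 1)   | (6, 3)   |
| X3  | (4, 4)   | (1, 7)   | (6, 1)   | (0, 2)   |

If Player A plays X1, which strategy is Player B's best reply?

Y2

With Player A fixed at X1, Player B's payoffs are: Y1 → 1, Y2 → 8, Y3 → 0, Y4 → 7.
The maximum is 8, achieved by Y2.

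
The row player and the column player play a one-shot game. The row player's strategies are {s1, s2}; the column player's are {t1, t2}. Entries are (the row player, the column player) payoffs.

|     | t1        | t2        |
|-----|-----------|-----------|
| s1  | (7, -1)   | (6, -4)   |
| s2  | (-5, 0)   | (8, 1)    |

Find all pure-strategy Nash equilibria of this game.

(s1, t1) and (s2, t2)

A profile is a Nash equilibrium when each player is best-responding to the other.
The row player's best responses — vs t1: s1 (payoff 7); vs t2: s2 (payoff 8).
The column player's best responses — vs s1: t1 (payoff -1); vs s2: t2 (payoff 1).
Mutual best responses occur at (s1, t1) and (s2, t2); at each, neither player gains by switching.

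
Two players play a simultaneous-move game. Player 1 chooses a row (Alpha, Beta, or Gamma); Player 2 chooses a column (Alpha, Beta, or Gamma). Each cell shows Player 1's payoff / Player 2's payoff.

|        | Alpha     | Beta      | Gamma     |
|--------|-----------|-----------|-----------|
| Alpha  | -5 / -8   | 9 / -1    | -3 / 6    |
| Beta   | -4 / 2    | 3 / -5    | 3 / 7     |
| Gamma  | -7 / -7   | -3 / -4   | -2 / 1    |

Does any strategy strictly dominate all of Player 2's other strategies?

Gamma

Check whether one of Player 2's strategies beats all alternatives regardless of what the opponent does.
Gamma strictly dominates: vs Alpha: 6 > each of {-8, -1}; vs Beta: 7 > each of {2, -5}; vs Gamma: 1 > each of {-7, -4}.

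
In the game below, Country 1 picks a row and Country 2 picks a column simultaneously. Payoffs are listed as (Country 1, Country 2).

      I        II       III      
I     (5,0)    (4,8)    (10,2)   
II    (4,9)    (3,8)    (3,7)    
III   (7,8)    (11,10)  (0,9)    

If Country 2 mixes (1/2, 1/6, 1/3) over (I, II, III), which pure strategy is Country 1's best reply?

I

Compute Country 1's expected payoff from each pure strategy against the given mix.
I: (1/2)·5 + (1/6)·4 + (1/3)·10 = 13/2
II: (1/2)·4 + (1/6)·3 + (1/3)·3 = 7/2
III: (1/2)·7 + (1/6)·11 + (1/3)·0 = 16/3
Highest expected payoff is 13/2, from I.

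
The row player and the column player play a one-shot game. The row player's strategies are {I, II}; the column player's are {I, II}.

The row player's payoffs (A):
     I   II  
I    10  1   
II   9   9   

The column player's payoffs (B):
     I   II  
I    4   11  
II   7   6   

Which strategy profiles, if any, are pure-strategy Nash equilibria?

There is no pure-strategy Nash equilibrium

Check mutual best responses: a cell is a NE iff neither player can gain by unilaterally deviating.
The row player's best responses — vs I: I (payoff 10); vs II: II (payoff 9).
The column player's best responses — vs I: II (payoff 11); vs II: I (payoff 7).
No cell has both players best-responding. For instance, the row player's best reply to I is I, but against I the column player prefers II over I.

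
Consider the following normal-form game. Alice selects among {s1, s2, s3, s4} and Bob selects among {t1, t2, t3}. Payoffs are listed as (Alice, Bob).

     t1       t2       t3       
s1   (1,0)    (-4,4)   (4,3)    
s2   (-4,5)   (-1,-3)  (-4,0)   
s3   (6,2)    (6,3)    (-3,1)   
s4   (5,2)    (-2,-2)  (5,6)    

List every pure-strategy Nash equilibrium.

(s3, t2) and (s4, t3)

Find each player's best response to every opponent strategy; NE are the intersections.
Alice's best responses — vs t1: s3 (payoff 6); vs t2: s3 (payoff 6); vs t3: s4 (payoff 5).
Bob's best responses — vs s1: t2 (payoff 4); vs s2: t1 (payoff 5); vs s3: t2 (payoff 3); vs s4: t3 (payoff 6).
Mutual best responses occur at (s3, t2) and (s4, t3); at each, neither player gains by switching.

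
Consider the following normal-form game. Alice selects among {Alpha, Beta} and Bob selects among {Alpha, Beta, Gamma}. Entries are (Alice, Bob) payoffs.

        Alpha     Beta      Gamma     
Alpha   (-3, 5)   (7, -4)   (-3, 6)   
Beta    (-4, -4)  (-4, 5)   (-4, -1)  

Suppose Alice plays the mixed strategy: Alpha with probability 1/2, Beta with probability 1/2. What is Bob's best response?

Bob's best reply maximizes expected payoff against the mix.
Alpha: (1/2)·5 + (1/2)·(-4) = 1/2
Beta: (1/2)·(-4) + (1/2)·5 = 1/2
Gamma: (1/2)·6 + (1/2)·(-1) = 5/2
Highest expected payoff is 5/2, from Gamma.

Gamma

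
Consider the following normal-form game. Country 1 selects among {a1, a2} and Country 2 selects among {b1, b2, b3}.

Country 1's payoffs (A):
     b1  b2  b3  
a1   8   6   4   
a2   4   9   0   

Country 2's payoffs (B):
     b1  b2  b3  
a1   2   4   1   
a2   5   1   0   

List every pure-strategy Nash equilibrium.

No pure-strategy Nash equilibrium

Find each player's best response to every opponent strategy; NE are the intersections.
Country 1's best responses — vs b1: a1 (payoff 8); vs b2: a2 (payoff 9); vs b3: a1 (payoff 4).
Country 2's best responses — vs a1: b2 (payoff 4); vs a2: b1 (payoff 5).
No cell has both players best-responding. For instance, Country 1's best reply to b2 is a2, but against a2 Country 2 prefers b1 over b2.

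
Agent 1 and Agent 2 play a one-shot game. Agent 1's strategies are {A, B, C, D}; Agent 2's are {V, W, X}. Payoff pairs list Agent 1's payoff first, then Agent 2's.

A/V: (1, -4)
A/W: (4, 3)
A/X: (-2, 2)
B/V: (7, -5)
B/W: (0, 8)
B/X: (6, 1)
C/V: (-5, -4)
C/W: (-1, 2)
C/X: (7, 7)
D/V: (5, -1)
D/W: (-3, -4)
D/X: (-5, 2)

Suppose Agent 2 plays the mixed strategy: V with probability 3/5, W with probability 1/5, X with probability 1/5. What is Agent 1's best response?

Agent 1's best reply maximizes expected payoff against the mix.
A: (3/5)·1 + (1/5)·4 + (1/5)·(-2) = 1
B: (3/5)·7 + (1/5)·0 + (1/5)·6 = 27/5
C: (3/5)·(-5) + (1/5)·(-1) + (1/5)·7 = -9/5
D: (3/5)·5 + (1/5)·(-3) + (1/5)·(-5) = 7/5
Highest expected payoff is 27/5, from B.

B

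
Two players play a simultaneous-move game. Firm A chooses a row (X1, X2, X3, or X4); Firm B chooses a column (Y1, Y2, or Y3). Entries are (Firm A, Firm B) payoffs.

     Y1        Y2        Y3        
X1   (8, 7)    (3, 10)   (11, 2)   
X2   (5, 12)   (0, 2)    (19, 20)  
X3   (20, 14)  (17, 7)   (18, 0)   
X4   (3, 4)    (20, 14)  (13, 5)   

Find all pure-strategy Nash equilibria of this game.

(X2, Y3), (X3, Y1), and (X4, Y2)

Check mutual best responses: a cell is a NE iff neither player can gain by unilaterally deviating.
Firm A's best responses — vs Y1: X3 (payoff 20); vs Y2: X4 (payoff 20); vs Y3: X2 (payoff 19).
Firm B's best responses — vs X1: Y2 (payoff 10); vs X2: Y3 (payoff 20); vs X3: Y1 (payoff 14); vs X4: Y2 (payoff 14).
Mutual best responses occur at (X2, Y3), (X3, Y1), and (X4, Y2); at each, neither player gains by switching.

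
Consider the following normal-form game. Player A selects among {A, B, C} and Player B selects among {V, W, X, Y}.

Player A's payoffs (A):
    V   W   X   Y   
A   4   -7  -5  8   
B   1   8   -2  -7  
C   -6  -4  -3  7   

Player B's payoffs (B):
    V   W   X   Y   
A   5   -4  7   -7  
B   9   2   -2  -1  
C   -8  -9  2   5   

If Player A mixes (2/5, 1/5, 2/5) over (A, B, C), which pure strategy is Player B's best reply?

Compute Player B's expected payoff from each pure strategy against the given mix.
V: (2/5)·5 + (1/5)·9 + (2/5)·(-8) = 3/5
W: (2/5)·(-4) + (1/5)·2 + (2/5)·(-9) = -24/5
X: (2/5)·7 + (1/5)·(-2) + (2/5)·2 = 16/5
Y: (2/5)·(-7) + (1/5)·(-1) + (2/5)·5 = -1
Highest expected payoff is 16/5, from X.

X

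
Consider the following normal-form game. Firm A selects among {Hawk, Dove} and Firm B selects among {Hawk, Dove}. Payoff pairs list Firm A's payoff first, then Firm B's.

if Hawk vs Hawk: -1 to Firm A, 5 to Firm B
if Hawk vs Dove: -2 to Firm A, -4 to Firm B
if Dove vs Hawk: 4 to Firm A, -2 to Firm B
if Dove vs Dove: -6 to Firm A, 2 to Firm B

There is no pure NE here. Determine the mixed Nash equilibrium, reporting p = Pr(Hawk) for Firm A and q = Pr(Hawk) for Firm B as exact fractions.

p = 4/13, q = 4/9

Each player's mixing probability is pinned down by making the *other* player indifferent.
Firm B indifferent between Hawk and Dove: p·5 + (1−p)·(-2) = p·(-4) + (1−p)·2 ⟹ (-2) + 7p = 2 + (-6)p ⟹ p = 4/13.
Firm A indifferent between Hawk and Dove: q·(-1) + (1−q)·(-2) = q·4 + (1−q)·(-6) ⟹ (-2) + 1q = (-6) + 10q ⟹ q = 4/9.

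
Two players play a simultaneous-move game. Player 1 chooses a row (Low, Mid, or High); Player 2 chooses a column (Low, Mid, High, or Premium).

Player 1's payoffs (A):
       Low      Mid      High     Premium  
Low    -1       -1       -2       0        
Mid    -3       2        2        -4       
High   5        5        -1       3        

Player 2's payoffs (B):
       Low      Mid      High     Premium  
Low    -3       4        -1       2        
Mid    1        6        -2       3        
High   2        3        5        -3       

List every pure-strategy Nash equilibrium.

A profile is a Nash equilibrium when each player is best-responding to the other.
Player 1's best responses — vs Low: High (payoff 5); vs Mid: High (payoff 5); vs High: Mid (payoff 2); vs Premium: High (payoff 3).
Player 2's best responses — vs Low: Mid (payoff 4); vs Mid: Mid (payoff 6); vs High: High (payoff 5).
No cell has both players best-responding. For instance, Player 1's best reply to High is Mid, but against Mid Player 2 prefers Mid over High.

No pure-strategy Nash equilibrium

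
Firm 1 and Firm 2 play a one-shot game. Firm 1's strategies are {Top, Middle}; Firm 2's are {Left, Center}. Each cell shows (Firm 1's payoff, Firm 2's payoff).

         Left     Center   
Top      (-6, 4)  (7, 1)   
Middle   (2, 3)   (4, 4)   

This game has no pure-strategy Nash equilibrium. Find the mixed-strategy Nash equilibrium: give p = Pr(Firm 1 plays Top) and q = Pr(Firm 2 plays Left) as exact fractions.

p = 1/4, q = 3/11

Each player's mixing probability is pinned down by making the *other* player indifferent.
Firm 2 indifferent between Left and Center: p·4 + (1−p)·3 = p·1 + (1−p)·4 ⟹ 3 + 1p = 4 + (-3)p ⟹ p = 1/4.
Firm 1 indifferent between Top and Middle: q·(-6) + (1−q)·7 = q·2 + (1−q)·4 ⟹ 7 + (-13)q = 4 + (-2)q ⟹ q = 3/11.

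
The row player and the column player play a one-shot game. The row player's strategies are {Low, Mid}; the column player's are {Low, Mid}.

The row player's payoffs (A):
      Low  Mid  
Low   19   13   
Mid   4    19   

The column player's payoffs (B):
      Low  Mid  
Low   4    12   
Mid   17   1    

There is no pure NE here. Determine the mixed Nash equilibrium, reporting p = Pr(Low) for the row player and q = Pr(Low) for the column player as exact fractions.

In a mixed NE each player is indifferent between their pure strategies, so the opponent's mix sets the indifference.
The column player indifferent between Low and Mid: p·4 + (1−p)·17 = p·12 + (1−p)·1 ⟹ 17 + (-13)p = 1 + 11p ⟹ p = 2/3.
The row player indifferent between Low and Mid: q·19 + (1−q)·13 = q·4 + (1−q)·19 ⟹ 13 + 6q = 19 + (-15)q ⟹ q = 2/7.

p = 2/3, q = 2/7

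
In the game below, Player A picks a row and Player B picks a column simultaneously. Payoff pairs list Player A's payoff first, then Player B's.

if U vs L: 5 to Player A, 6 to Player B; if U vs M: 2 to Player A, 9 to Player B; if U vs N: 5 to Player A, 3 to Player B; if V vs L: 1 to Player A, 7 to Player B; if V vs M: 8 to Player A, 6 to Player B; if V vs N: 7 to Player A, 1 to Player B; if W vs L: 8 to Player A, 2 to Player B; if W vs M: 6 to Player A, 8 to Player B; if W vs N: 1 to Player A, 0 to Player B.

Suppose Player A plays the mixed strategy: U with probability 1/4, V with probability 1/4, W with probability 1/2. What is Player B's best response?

Player B's best reply maximizes expected payoff against the mix.
L: (1/4)·6 + (1/4)·7 + (1/2)·2 = 17/4
M: (1/4)·9 + (1/4)·6 + (1/2)·8 = 31/4
N: (1/4)·3 + (1/4)·1 + (1/2)·0 = 1
Highest expected payoff is 31/4, from M.

M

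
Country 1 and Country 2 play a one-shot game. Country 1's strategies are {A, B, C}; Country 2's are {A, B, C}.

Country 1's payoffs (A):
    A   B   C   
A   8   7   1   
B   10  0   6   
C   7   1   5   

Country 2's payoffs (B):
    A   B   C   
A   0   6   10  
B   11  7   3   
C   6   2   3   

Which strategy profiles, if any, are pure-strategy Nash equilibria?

(B, A)

Find each player's best response to every opponent strategy; NE are the intersections.
Country 1's best responses — vs A: B (payoff 10); vs B: A (payoff 7); vs C: B (payoff 6).
Country 2's best responses — vs A: C (payoff 10); vs B: A (payoff 11); vs C: A (payoff 6).
The only mutual best response is (B, A); neither player gains by switching there.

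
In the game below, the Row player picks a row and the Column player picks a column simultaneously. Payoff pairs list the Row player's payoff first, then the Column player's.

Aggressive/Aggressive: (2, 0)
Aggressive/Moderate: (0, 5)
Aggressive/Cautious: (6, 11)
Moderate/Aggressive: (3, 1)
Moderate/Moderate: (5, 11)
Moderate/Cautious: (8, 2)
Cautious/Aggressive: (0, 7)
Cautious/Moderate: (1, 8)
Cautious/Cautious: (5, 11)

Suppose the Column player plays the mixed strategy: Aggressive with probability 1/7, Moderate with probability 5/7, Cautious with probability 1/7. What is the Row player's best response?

The Row player's best reply maximizes expected payoff against the mix.
Aggressive: (1/7)·2 + (5/7)·0 + (1/7)·6 = 8/7
Moderate: (1/7)·3 + (5/7)·5 + (1/7)·8 = 36/7
Cautious: (1/7)·0 + (5/7)·1 + (1/7)·5 = 10/7
Highest expected payoff is 36/7, from Moderate.

Moderate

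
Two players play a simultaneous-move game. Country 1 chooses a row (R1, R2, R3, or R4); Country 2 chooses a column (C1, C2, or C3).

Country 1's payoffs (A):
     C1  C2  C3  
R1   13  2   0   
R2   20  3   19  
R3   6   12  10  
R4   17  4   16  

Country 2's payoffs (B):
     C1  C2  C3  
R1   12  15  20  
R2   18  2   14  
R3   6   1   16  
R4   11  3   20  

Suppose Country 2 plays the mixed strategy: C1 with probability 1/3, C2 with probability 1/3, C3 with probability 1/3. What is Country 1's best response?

Country 1's best reply maximizes expected payoff against the mix.
R1: (1/3)·13 + (1/3)·2 + (1/3)·0 = 5
R2: (1/3)·20 + (1/3)·3 + (1/3)·19 = 14
R3: (1/3)·6 + (1/3)·12 + (1/3)·10 = 28/3
R4: (1/3)·17 + (1/3)·4 + (1/3)·16 = 37/3
Highest expected payoff is 14, from R2.

R2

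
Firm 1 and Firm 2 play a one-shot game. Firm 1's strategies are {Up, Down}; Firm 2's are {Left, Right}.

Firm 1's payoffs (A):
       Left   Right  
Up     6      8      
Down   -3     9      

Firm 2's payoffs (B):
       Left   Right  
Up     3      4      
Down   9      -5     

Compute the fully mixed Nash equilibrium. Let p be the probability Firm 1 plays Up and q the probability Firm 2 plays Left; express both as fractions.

In a mixed NE each player is indifferent between their pure strategies, so the opponent's mix sets the indifference.
Firm 2 indifferent between Left and Right: p·3 + (1−p)·9 = p·4 + (1−p)·(-5) ⟹ 9 + (-6)p = (-5) + 9p ⟹ p = 14/15.
Firm 1 indifferent between Up and Down: q·6 + (1−q)·8 = q·(-3) + (1−q)·9 ⟹ 8 + (-2)q = 9 + (-12)q ⟹ q = 1/10.

p = 14/15, q = 1/10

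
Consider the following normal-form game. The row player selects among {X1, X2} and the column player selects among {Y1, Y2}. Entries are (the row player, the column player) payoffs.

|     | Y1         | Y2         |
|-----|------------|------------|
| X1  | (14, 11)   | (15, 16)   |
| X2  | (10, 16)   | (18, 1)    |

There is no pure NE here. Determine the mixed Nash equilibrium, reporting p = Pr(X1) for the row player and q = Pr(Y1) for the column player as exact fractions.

Each player's mixing probability is pinned down by making the *other* player indifferent.
The column player indifferent between Y1 and Y2: p·11 + (1−p)·16 = p·16 + (1−p)·1 ⟹ 16 + (-5)p = 1 + 15p ⟹ p = 3/4.
The row player indifferent between X1 and X2: q·14 + (1−q)·15 = q·10 + (1−q)·18 ⟹ 15 + (-1)q = 18 + (-8)q ⟹ q = 3/7.

p = 3/4, q = 3/7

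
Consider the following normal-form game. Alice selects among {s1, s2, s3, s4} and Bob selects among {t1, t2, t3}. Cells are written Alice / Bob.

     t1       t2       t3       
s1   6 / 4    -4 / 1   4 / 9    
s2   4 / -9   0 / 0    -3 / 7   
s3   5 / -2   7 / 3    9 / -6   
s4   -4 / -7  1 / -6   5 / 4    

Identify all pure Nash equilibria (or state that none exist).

Check mutual best responses: a cell is a NE iff neither player can gain by unilaterally deviating.
Alice's best responses — vs t1: s1 (payoff 6); vs t2: s3 (payoff 7); vs t3: s3 (payoff 9).
Bob's best responses — vs s1: t3 (payoff 9); vs s2: t3 (payoff 7); vs s3: t2 (payoff 3); vs s4: t3 (payoff 4).
The only mutual best response is (s3, t2); neither player gains by switching there.

(s3, t2)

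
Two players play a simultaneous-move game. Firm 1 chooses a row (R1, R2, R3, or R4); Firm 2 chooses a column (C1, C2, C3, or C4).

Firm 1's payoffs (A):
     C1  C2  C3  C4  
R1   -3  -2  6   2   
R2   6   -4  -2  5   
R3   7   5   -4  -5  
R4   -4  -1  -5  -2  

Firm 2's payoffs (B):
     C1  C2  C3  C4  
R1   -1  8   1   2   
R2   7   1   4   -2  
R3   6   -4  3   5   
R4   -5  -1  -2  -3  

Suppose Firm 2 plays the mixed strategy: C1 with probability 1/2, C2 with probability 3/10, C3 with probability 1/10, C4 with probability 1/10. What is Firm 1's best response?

R3

Compute Firm 1's expected payoff from each pure strategy against the given mix.
R1: (1/2)·(-3) + (3/10)·(-2) + (1/10)·6 + (1/10)·2 = -13/10
R2: (1/2)·6 + (3/10)·(-4) + (1/10)·(-2) + (1/10)·5 = 21/10
R3: (1/2)·7 + (3/10)·5 + (1/10)·(-4) + (1/10)·(-5) = 41/10
R4: (1/2)·(-4) + (3/10)·(-1) + (1/10)·(-5) + (1/10)·(-2) = -3
Highest expected payoff is 41/10, from R3.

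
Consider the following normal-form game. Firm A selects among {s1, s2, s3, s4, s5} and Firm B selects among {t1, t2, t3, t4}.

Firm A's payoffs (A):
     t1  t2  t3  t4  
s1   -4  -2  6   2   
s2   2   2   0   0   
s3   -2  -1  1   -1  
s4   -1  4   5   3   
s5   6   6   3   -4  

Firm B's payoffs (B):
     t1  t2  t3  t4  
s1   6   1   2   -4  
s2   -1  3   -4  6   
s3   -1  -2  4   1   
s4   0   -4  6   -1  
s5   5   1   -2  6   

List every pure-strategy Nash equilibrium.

Check mutual best responses: a cell is a NE iff neither player can gain by unilaterally deviating.
Firm A's best responses — vs t1: s5 (payoff 6); vs t2: s5 (payoff 6); vs t3: s1 (payoff 6); vs t4: s4 (payoff 3).
Firm B's best responses — vs s1: t1 (payoff 6); vs s2: t4 (payoff 6); vs s3: t3 (payoff 4); vs s4: t3 (payoff 6); vs s5: t4 (payoff 6).
No cell has both players best-responding. For instance, Firm A's best reply to t3 is s1, but against s1 Firm B prefers t1 over t3.

There is no pure-strategy Nash equilibrium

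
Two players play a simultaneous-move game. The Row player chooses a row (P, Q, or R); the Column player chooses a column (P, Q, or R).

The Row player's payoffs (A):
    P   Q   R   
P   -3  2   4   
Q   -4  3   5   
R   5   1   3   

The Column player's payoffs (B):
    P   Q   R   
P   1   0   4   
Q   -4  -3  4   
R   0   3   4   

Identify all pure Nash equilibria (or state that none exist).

(Q, R)

Find each player's best response to every opponent strategy; NE are the intersections.
The Row player's best responses — vs P: R (payoff 5); vs Q: Q (payoff 3); vs R: Q (payoff 5).
The Column player's best responses — vs P: R (payoff 4); vs Q: R (payoff 4); vs R: R (payoff 4).
The only mutual best response is (Q, R); neither player gains by switching there.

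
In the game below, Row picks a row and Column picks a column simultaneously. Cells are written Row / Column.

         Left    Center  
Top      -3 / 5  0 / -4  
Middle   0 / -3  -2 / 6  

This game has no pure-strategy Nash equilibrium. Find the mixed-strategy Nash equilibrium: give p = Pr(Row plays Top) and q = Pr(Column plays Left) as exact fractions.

p = 1/2, q = 2/5

In a mixed NE each player is indifferent between their pure strategies, so the opponent's mix sets the indifference.
Column indifferent between Left and Center: p·5 + (1−p)·(-3) = p·(-4) + (1−p)·6 ⟹ (-3) + 8p = 6 + (-10)p ⟹ p = 1/2.
Row indifferent between Top and Middle: q·(-3) + (1−q)·0 = q·0 + (1−q)·(-2) ⟹ 0 + (-3)q = (-2) + 2q ⟹ q = 2/5.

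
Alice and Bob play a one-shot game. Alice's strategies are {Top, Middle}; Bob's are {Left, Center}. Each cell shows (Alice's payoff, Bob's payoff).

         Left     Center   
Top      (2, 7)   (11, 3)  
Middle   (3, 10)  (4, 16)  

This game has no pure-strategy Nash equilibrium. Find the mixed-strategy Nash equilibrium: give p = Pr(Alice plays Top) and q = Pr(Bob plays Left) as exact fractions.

p = 3/5, q = 7/8

Each player's mixing probability is pinned down by making the *other* player indifferent.
Bob indifferent between Left and Center: p·7 + (1−p)·10 = p·3 + (1−p)·16 ⟹ 10 + (-3)p = 16 + (-13)p ⟹ p = 3/5.
Alice indifferent between Top and Middle: q·2 + (1−q)·11 = q·3 + (1−q)·4 ⟹ 11 + (-9)q = 4 + (-1)q ⟹ q = 7/8.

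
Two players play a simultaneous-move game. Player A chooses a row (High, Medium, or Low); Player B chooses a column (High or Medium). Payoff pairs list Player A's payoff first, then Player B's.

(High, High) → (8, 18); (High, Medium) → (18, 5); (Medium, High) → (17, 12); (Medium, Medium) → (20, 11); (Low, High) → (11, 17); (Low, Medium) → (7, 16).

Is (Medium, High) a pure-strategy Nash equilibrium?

Yes

Holding Player B at High: Player A gets 17 from Medium, versus 8 from High, 11 from Low. No profitable deviation for Player A.
Holding Player A at Medium: Player B gets 12 from High, versus 11 from Medium. No profitable deviation for Player B either.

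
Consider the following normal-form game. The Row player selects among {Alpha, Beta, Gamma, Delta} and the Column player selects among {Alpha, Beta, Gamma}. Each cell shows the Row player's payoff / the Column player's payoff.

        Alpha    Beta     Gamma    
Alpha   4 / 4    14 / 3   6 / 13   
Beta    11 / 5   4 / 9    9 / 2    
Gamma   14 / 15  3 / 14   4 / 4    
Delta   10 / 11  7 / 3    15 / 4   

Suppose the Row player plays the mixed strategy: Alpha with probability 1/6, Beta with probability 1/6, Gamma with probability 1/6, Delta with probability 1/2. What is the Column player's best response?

Compute the Column player's expected payoff from each pure strategy against the given mix.
Alpha: (1/6)·4 + (1/6)·5 + (1/6)·15 + (1/2)·11 = 19/2
Beta: (1/6)·3 + (1/6)·9 + (1/6)·14 + (1/2)·3 = 35/6
Gamma: (1/6)·13 + (1/6)·2 + (1/6)·4 + (1/2)·4 = 31/6
Highest expected payoff is 19/2, from Alpha.

Alpha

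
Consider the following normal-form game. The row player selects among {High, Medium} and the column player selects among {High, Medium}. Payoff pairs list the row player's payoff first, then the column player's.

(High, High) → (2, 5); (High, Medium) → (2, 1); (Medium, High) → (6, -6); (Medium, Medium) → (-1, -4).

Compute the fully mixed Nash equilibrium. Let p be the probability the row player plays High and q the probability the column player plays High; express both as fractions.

In a mixed NE each player is indifferent between their pure strategies, so the opponent's mix sets the indifference.
The column player indifferent between High and Medium: p·5 + (1−p)·(-6) = p·1 + (1−p)·(-4) ⟹ (-6) + 11p = (-4) + 5p ⟹ p = 1/3.
The row player indifferent between High and Medium: q·2 + (1−q)·2 = q·6 + (1−q)·(-1) ⟹ 2 + 0q = (-1) + 7q ⟹ q = 3/7.

p = 1/3, q = 3/7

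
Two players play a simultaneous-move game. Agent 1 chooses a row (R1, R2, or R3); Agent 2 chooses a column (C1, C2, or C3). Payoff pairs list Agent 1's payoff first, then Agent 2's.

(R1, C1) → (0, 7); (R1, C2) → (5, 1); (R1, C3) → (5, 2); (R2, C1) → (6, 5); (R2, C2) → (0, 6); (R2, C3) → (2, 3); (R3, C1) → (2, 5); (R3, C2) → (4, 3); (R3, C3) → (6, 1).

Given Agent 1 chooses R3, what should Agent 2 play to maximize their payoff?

C1

With Agent 1 fixed at R3, Agent 2's payoffs are: C1 → 5, C2 → 3, C3 → 1.
The maximum is 5, achieved by C1.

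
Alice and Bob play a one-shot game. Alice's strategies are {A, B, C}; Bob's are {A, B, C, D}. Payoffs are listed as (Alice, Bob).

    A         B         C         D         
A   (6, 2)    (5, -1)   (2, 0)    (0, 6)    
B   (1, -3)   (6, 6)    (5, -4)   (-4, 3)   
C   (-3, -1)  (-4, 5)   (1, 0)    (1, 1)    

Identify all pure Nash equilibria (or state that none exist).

(B, B)

Check mutual best responses: a cell is a NE iff neither player can gain by unilaterally deviating.
Alice's best responses — vs A: A (payoff 6); vs B: B (payoff 6); vs C: B (payoff 5); vs D: C (payoff 1).
Bob's best responses — vs A: D (payoff 6); vs B: B (payoff 6); vs C: B (payoff 5).
The only mutual best response is (B, B); neither player gains by switching there.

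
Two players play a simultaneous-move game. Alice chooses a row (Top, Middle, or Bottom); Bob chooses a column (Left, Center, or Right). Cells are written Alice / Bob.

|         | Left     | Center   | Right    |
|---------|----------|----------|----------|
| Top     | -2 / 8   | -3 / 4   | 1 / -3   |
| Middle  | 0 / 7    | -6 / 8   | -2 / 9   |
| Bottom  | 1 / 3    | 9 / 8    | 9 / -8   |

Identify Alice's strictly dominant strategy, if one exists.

Bottom

Check whether one of Alice's strategies beats all alternatives regardless of what the opponent does.
Bottom strictly dominates: vs Left: 1 > each of {-2, 0}; vs Center: 9 > each of {-3, -6}; vs Right: 9 > each of {1, -2}.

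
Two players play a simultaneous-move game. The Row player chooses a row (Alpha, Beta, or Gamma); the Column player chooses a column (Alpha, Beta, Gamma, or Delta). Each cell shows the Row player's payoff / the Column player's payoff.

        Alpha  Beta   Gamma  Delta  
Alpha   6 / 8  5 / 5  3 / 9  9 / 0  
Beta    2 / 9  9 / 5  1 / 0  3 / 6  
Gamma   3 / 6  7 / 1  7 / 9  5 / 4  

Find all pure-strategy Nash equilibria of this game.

Check mutual best responses: a cell is a NE iff neither player can gain by unilaterally deviating.
The Row player's best responses — vs Alpha: Alpha (payoff 6); vs Beta: Beta (payoff 9); vs Gamma: Gamma (payoff 7); vs Delta: Alpha (payoff 9).
The Column player's best responses — vs Alpha: Gamma (payoff 9); vs Beta: Alpha (payoff 9); vs Gamma: Gamma (payoff 9).
The only mutual best response is (Gamma, Gamma); neither player gains by switching there.

(Gamma, Gamma)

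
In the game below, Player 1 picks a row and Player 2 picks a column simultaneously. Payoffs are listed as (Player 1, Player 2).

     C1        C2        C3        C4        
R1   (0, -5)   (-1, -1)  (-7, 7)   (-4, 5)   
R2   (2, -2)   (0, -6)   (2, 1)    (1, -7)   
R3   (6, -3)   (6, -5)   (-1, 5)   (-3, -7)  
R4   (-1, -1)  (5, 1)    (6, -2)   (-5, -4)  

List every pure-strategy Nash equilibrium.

A profile is a Nash equilibrium when each player is best-responding to the other.
Player 1's best responses — vs C1: R3 (payoff 6); vs C2: R3 (payoff 6); vs C3: R4 (payoff 6); vs C4: R2 (payoff 1).
Player 2's best responses — vs R1: C3 (payoff 7); vs R2: C3 (payoff 1); vs R3: C3 (payoff 5); vs R4: C2 (payoff 1).
No cell has both players best-responding. For instance, Player 1's best reply to C4 is R2, but against R2 Player 2 prefers C3 over C4.

No pure-strategy Nash equilibrium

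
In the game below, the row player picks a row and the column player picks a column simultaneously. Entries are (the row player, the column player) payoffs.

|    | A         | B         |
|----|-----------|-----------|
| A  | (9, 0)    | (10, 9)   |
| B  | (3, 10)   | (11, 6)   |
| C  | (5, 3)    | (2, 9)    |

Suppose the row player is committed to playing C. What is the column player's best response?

B

With the row player fixed at C, the column player's payoffs are: A → 3, B → 9.
The maximum is 9, achieved by B.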